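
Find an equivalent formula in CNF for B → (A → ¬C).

B → (A → ¬C)
≡ ¬B ∨ (A → ¬C)   [eliminate →]
≡ ¬B ∨ ¬A ∨ ¬C   [eliminate →]

¬B ∨ ¬A ∨ ¬C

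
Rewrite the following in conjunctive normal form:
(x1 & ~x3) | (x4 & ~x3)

(x1 & ~x3) | (x4 & ~x3)
= (x1 | x4) & (x1 | ~x3) & (~x3 | x4) & (~x3 | ~x3)   [distribute | over &]
= (x1 | x4) & ~x3   [simplify]

(x1 | x4) & ~x3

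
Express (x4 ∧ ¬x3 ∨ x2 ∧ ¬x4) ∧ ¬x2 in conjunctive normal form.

(x4 ∨ x2) ∧ (¬x3 ∨ x2) ∧ (¬x3 ∨ ¬x4) ∧ ¬x2

(x4 ∧ ¬x3 ∨ x2 ∧ ¬x4) ∧ ¬x2
≡ (x4 ∨ x2) ∧ (x4 ∨ ¬x4) ∧ (¬x3 ∨ x2) ∧ (¬x3 ∨ ¬x4) ∧ ¬x2   [distribute ∨ over ∧]
≡ (x4 ∨ x2) ∧ (¬x3 ∨ x2) ∧ (¬x3 ∨ ¬x4) ∧ ¬x2   [simplify]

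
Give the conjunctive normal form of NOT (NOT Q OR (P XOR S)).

Q AND (NOT P OR S) AND (NOT S OR P)

NOT (NOT Q OR (P XOR S))
= NOT (NOT Q OR ((P OR S) AND NOT (P AND S)))   [expand XOR]
= NOT NOT Q AND NOT ((P OR S) AND NOT (P AND S))   [De Morgan]
= Q AND NOT ((P OR S) AND NOT (P AND S))   [double negation]
= Q AND (NOT (P OR S) OR NOT NOT (P AND S))   [De Morgan]
= Q AND ((NOT P AND NOT S) OR NOT NOT (P AND S))   [De Morgan]
= Q AND ((NOT P AND NOT S) OR (P AND S))   [double negation]
= Q AND (NOT P OR P) AND (NOT P OR S) AND (NOT S OR P) AND (NOT S OR S)   [distribute OR over AND]
= Q AND (NOT P OR S) AND (NOT S OR P)   [simplify]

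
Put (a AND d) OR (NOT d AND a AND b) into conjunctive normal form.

a AND (d OR b)

(a AND d) OR (NOT d AND a AND b)
= (a OR NOT d) AND (a OR a) AND (a OR b) AND (d OR NOT d) AND (d OR a) AND (d OR b)   [distribute OR over AND]
= a AND (d OR b)   [simplify]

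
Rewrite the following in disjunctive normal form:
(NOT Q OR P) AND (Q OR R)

(NOT Q AND R) OR (P AND Q) OR (P AND R)

(NOT Q OR P) AND (Q OR R)
= (NOT Q AND Q) OR (NOT Q AND R) OR (P AND Q) OR (P AND R)
= (NOT Q AND R) OR (P AND Q) OR (P AND R)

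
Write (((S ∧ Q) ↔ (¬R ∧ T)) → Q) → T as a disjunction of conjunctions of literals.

(((S ∧ Q) ↔ (¬R ∧ T)) → Q) → T
≡ ¬(((S ∧ Q) ↔ (¬R ∧ T)) → Q) ∨ T   — eliminate →
≡ ¬(¬((S ∧ Q) ↔ (¬R ∧ T)) ∨ Q) ∨ T   — eliminate →
≡ ¬(¬(((S ∧ Q) → (¬R ∧ T)) ∧ ((¬R ∧ T) → (S ∧ Q))) ∨ Q) ∨ T   — eliminate ↔
≡ ¬(¬((¬(S ∧ Q) ∨ (¬R ∧ T)) ∧ ((¬R ∧ T) → (S ∧ Q))) ∨ Q) ∨ T   — eliminate →
≡ ¬(¬((¬(S ∧ Q) ∨ (¬R ∧ T)) ∧ (¬(¬R ∧ T) ∨ (S ∧ Q))) ∨ Q) ∨ T   — eliminate →
≡ (¬¬((¬(S ∧ Q) ∨ (¬R ∧ T)) ∧ (¬(¬R ∧ T) ∨ (S ∧ Q))) ∧ ¬Q) ∨ T   — De Morgan
≡ ((¬(S ∧ Q) ∨ (¬R ∧ T)) ∧ (¬(¬R ∧ T) ∨ (S ∧ Q)) ∧ ¬Q) ∨ T   — double negation
≡ ((¬S ∨ ¬Q ∨ (¬R ∧ T)) ∧ (¬(¬R ∧ T) ∨ (S ∧ Q)) ∧ ¬Q) ∨ T   — De Morgan
≡ ((¬S ∨ ¬Q ∨ (¬R ∧ T)) ∧ (¬¬R ∨ ¬T ∨ (S ∧ Q)) ∧ ¬Q) ∨ T   — De Morgan
≡ ((¬S ∨ ¬Q ∨ (¬R ∧ T)) ∧ (R ∨ ¬T ∨ (S ∧ Q)) ∧ ¬Q) ∨ T   — double negation
≡ (¬S ∧ R ∧ ¬Q) ∨ (¬S ∧ ¬T ∧ ¬Q) ∨ (¬S ∧ S ∧ Q ∧ ¬Q) ∨ (¬Q ∧ R ∧ ¬Q) ∨ (¬Q ∧ ¬T ∧ ¬Q) ∨ (¬Q ∧ S ∧ Q ∧ ¬Q) ∨ (¬R ∧ T ∧ R ∧ ¬Q) ∨ (¬R ∧ T ∧ ¬T ∧ ¬Q) ∨ (¬R ∧ T ∧ S ∧ Q ∧ ¬Q) ∨ T   — distribute ∧ over ∨
≡ (¬Q ∧ R) ∨ (¬Q ∧ ¬T) ∨ T   — simplify

(¬Q ∧ R) ∨ (¬Q ∧ ¬T) ∨ T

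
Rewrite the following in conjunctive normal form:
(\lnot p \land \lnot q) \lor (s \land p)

(\lnot p \lor s) \land (\lnot q \lor s) \land (\lnot q \lor p)

(\lnot p \land \lnot q) \lor (s \land p)
≡ (\lnot p \lor s) \land (\lnot p \lor p) \land (\lnot q \lor s) \land (\lnot q \lor p)
≡ (\lnot p \lor s) \land (\lnot q \lor s) \land (\lnot q \lor p)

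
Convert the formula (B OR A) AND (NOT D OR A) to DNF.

(B AND NOT D) OR A

(B OR A) AND (NOT D OR A)
= (B AND NOT D) OR (B AND A) OR (A AND NOT D) OR (A AND A)   — distribute AND over OR
= (B AND NOT D) OR A   — simplify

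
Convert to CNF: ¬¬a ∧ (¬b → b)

¬¬a ∧ (¬b → b)
⇔ ¬¬a ∧ (¬¬b ∨ b)   [eliminate →]
⇔ a ∧ (¬¬b ∨ b)   [double negation]
⇔ a ∧ (b ∨ b)   [double negation]
⇔ a ∧ b   [simplify]

a ∧ b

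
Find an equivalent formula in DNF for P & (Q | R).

P & (Q | R)
≡ (P & Q) | (P & R)   — distribute & over |

(P & Q) | (P & R)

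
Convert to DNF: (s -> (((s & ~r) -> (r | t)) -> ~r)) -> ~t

(s & r) | ~t

(s -> (((s & ~r) -> (r | t)) -> ~r)) -> ~t
= ~(s -> (((s & ~r) -> (r | t)) -> ~r)) | ~t
= ~(~s | (((s & ~r) -> (r | t)) -> ~r)) | ~t
= ~(~s | ~((s & ~r) -> (r | t)) | ~r) | ~t
= ~(~s | ~(~(s & ~r) | r | t) | ~r) | ~t
= (~~s & ~~(~(s & ~r) | r | t) & ~~r) | ~t
= (s & ~~(~(s & ~r) | r | t) & ~~r) | ~t
= (s & (~(s & ~r) | r | t) & ~~r) | ~t
= (s & (~s | ~~r | r | t) & ~~r) | ~t
= (s & (~s | r | r | t) & ~~r) | ~t
= (s & (~s | r | r | t) & r) | ~t
= (s & ~s & r) | (s & r & r) | (s & r & r) | (s & t & r) | ~t
= (s & r) | ~t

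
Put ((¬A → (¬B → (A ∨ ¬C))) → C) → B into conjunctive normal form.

¬C ∨ B

((¬A → (¬B → (A ∨ ¬C))) → C) → B
= ¬((¬A → (¬B → (A ∨ ¬C))) → C) ∨ B   [eliminate →]
= ¬(¬(¬A → (¬B → (A ∨ ¬C))) ∨ C) ∨ B   [eliminate →]
= ¬(¬(¬¬A ∨ (¬B → (A ∨ ¬C))) ∨ C) ∨ B   [eliminate →]
= ¬(¬(¬¬A ∨ ¬¬B ∨ A ∨ ¬C) ∨ C) ∨ B   [eliminate →]
= (¬¬(¬¬A ∨ ¬¬B ∨ A ∨ ¬C) ∧ ¬C) ∨ B   [De Morgan]
= ((¬¬A ∨ ¬¬B ∨ A ∨ ¬C) ∧ ¬C) ∨ B   [double negation]
= ((A ∨ ¬¬B ∨ A ∨ ¬C) ∧ ¬C) ∨ B   [double negation]
= ((A ∨ B ∨ A ∨ ¬C) ∧ ¬C) ∨ B   [double negation]
= (A ∨ B ∨ A ∨ ¬C ∨ B) ∧ (¬C ∨ B)   [distribute ∨ over ∧]
= ¬C ∨ B   [simplify]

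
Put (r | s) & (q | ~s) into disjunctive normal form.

(r & q) | (r & ~s) | (s & q)

(r | s) & (q | ~s)
≡ (r & q) | (r & ~s) | (s & q) | (s & ~s)
≡ (r & q) | (r & ~s) | (s & q)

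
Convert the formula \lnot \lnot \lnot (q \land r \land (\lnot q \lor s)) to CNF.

\lnot q \lor \lnot r \lor \lnot s

\lnot \lnot \lnot (q \land r \land (\lnot q \lor s))
= \lnot (q \land r \land (\lnot q \lor s))   [double negation]
= \lnot q \lor \lnot r \lor \lnot (\lnot q \lor s)   [De Morgan]
= \lnot q \lor \lnot r \lor (\lnot \lnot q \land \lnot s)   [De Morgan]
= \lnot q \lor \lnot r \lor (q \land \lnot s)   [double negation]
= (\lnot q \lor \lnot r \lor q) \land (\lnot q \lor \lnot r \lor \lnot s)   [distribute \lor over \land]
= \lnot q \lor \lnot r \lor \lnot s   [simplify]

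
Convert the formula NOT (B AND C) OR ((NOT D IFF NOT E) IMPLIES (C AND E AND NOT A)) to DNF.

NOT B OR NOT C OR (NOT D AND E) OR (NOT E AND D) OR (C AND E AND NOT A)

NOT (B AND C) OR ((NOT D IFF NOT E) IMPLIES (C AND E AND NOT A))
≡ NOT (B AND C) OR NOT (NOT D IFF NOT E) OR (C AND E AND NOT A)   (eliminate IMPLIES)
≡ NOT (B AND C) OR NOT ((NOT D IMPLIES NOT E) AND (NOT E IMPLIES NOT D)) OR (C AND E AND NOT A)   (eliminate IFF)
≡ NOT (B AND C) OR NOT ((NOT NOT D OR NOT E) AND (NOT E IMPLIES NOT D)) OR (C AND E AND NOT A)   (eliminate IMPLIES)
≡ NOT (B AND C) OR NOT ((NOT NOT D OR NOT E) AND (NOT NOT E OR NOT D)) OR (C AND E AND NOT A)   (eliminate IMPLIES)
≡ NOT B OR NOT C OR NOT ((NOT NOT D OR NOT E) AND (NOT NOT E OR NOT D)) OR (C AND E AND NOT A)   (De Morgan)
≡ NOT B OR NOT C OR NOT (NOT NOT D OR NOT E) OR NOT (NOT NOT E OR NOT D) OR (C AND E AND NOT A)   (De Morgan)
≡ NOT B OR NOT C OR (NOT NOT NOT D AND NOT NOT E) OR NOT (NOT NOT E OR NOT D) OR (C AND E AND NOT A)   (De Morgan)
≡ NOT B OR NOT C OR (NOT D AND NOT NOT E) OR NOT (NOT NOT E OR NOT D) OR (C AND E AND NOT A)   (double negation)
≡ NOT B OR NOT C OR (NOT D AND E) OR NOT (NOT NOT E OR NOT D) OR (C AND E AND NOT A)   (double negation)
≡ NOT B OR NOT C OR (NOT D AND E) OR (NOT NOT NOT E AND NOT NOT D) OR (C AND E AND NOT A)   (De Morgan)
≡ NOT B OR NOT C OR (NOT D AND E) OR (NOT E AND NOT NOT D) OR (C AND E AND NOT A)   (double negation)
≡ NOT B OR NOT C OR (NOT D AND E) OR (NOT E AND D) OR (C AND E AND NOT A)   (double negation)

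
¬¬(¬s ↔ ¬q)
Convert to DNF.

¬¬(¬s ↔ ¬q)
= ¬¬((¬s → ¬q) ∧ (¬q → ¬s))   (eliminate ↔)
= ¬¬((¬¬s ∨ ¬q) ∧ (¬q → ¬s))   (eliminate →)
= ¬¬((¬¬s ∨ ¬q) ∧ (¬¬q ∨ ¬s))   (eliminate →)
= (¬¬s ∨ ¬q) ∧ (¬¬q ∨ ¬s)   (double negation)
= (s ∨ ¬q) ∧ (¬¬q ∨ ¬s)   (double negation)
= (s ∨ ¬q) ∧ (q ∨ ¬s)   (double negation)
= (s ∧ q) ∨ (s ∧ ¬s) ∨ (¬q ∧ q) ∨ (¬q ∧ ¬s)   (distribute ∧ over ∨)
= (s ∧ q) ∨ (¬q ∧ ¬s)   (simplify)

(s ∧ q) ∨ (¬q ∧ ¬s)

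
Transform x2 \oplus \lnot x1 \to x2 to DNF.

x2 \oplus \lnot x1 \to x2
⇔ \lnot (x2 \oplus \lnot x1) \lor x2   [eliminate \to]
⇔ \lnot (x2 \land \lnot \lnot x1 \lor \lnot x2 \land \lnot x1) \lor x2   [expand \oplus]
⇔ \lnot (x2 \land \lnot \lnot x1) \land \lnot (\lnot x2 \land \lnot x1) \lor x2   [De Morgan]
⇔ (\lnot x2 \lor \lnot \lnot \lnot x1) \land \lnot (\lnot x2 \land \lnot x1) \lor x2   [De Morgan]
⇔ (\lnot x2 \lor \lnot x1) \land \lnot (\lnot x2 \land \lnot x1) \lor x2   [double negation]
⇔ (\lnot x2 \lor \lnot x1) \land (\lnot \lnot x2 \lor \lnot \lnot x1) \lor x2   [De Morgan]
⇔ (\lnot x2 \lor \lnot x1) \land (x2 \lor \lnot \lnot x1) \lor x2   [double negation]
⇔ (\lnot x2 \lor \lnot x1) \land (x2 \lor x1) \lor x2   [double negation]
⇔ \lnot x2 \land x2 \lor \lnot x2 \land x1 \lor \lnot x1 \land x2 \lor \lnot x1 \land x1 \lor x2   [distribute \land over \lor]
⇔ \lnot x2 \land x1 \lor x2   [simplify]

\lnot x2 \land x1 \lor x2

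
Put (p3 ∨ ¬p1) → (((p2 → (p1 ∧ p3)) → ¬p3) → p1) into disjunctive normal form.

(p3 ∨ ¬p1) → (((p2 → (p1 ∧ p3)) → ¬p3) → p1)
= ¬(p3 ∨ ¬p1) ∨ (((p2 → (p1 ∧ p3)) → ¬p3) → p1)   [eliminate →]
= ¬(p3 ∨ ¬p1) ∨ ¬((p2 → (p1 ∧ p3)) → ¬p3) ∨ p1   [eliminate →]
= ¬(p3 ∨ ¬p1) ∨ ¬(¬(p2 → (p1 ∧ p3)) ∨ ¬p3) ∨ p1   [eliminate →]
= ¬(p3 ∨ ¬p1) ∨ ¬(¬(¬p2 ∨ (p1 ∧ p3)) ∨ ¬p3) ∨ p1   [eliminate →]
= (¬p3 ∧ ¬¬p1) ∨ ¬(¬(¬p2 ∨ (p1 ∧ p3)) ∨ ¬p3) ∨ p1   [De Morgan]
= (¬p3 ∧ p1) ∨ ¬(¬(¬p2 ∨ (p1 ∧ p3)) ∨ ¬p3) ∨ p1   [double negation]
= (¬p3 ∧ p1) ∨ (¬¬(¬p2 ∨ (p1 ∧ p3)) ∧ ¬¬p3) ∨ p1   [De Morgan]
= (¬p3 ∧ p1) ∨ ((¬p2 ∨ (p1 ∧ p3)) ∧ ¬¬p3) ∨ p1   [double negation]
= (¬p3 ∧ p1) ∨ ((¬p2 ∨ (p1 ∧ p3)) ∧ p3) ∨ p1   [double negation]
= (¬p3 ∧ p1) ∨ (¬p2 ∧ p3) ∨ (p1 ∧ p3 ∧ p3) ∨ p1   [distribute ∧ over ∨]
= (¬p2 ∧ p3) ∨ p1   [simplify]

(¬p2 ∧ p3) ∨ p1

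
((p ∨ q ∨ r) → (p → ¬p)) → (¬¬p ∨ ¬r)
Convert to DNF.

p ∨ ¬r

((p ∨ q ∨ r) → (p → ¬p)) → (¬¬p ∨ ¬r)
≡ ¬((p ∨ q ∨ r) → (p → ¬p)) ∨ ¬¬p ∨ ¬r   (eliminate →)
≡ ¬(¬(p ∨ q ∨ r) ∨ (p → ¬p)) ∨ ¬¬p ∨ ¬r   (eliminate →)
≡ ¬(¬(p ∨ q ∨ r) ∨ ¬p ∨ ¬p) ∨ ¬¬p ∨ ¬r   (eliminate →)
≡ (¬¬(p ∨ q ∨ r) ∧ ¬¬p ∧ ¬¬p) ∨ ¬¬p ∨ ¬r   (De Morgan)
≡ ((p ∨ q ∨ r) ∧ ¬¬p ∧ ¬¬p) ∨ ¬¬p ∨ ¬r   (double negation)
≡ ((p ∨ q ∨ r) ∧ p ∧ ¬¬p) ∨ ¬¬p ∨ ¬r   (double negation)
≡ ((p ∨ q ∨ r) ∧ p ∧ p) ∨ ¬¬p ∨ ¬r   (double negation)
≡ ((p ∨ q ∨ r) ∧ p ∧ p) ∨ p ∨ ¬r   (double negation)
≡ (p ∧ p ∧ p) ∨ (q ∧ p ∧ p) ∨ (r ∧ p ∧ p) ∨ p ∨ ¬r   (distribute ∧ over ∨)
≡ p ∨ ¬r   (simplify)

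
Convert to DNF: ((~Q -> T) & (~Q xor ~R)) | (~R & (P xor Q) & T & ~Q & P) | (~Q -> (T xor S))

(T & ~Q & R) | (~R & P & ~Q & T) | Q | (T & ~S) | (~T & S)

((~Q -> T) & (~Q xor ~R)) | (~R & (P xor Q) & T & ~Q & P) | (~Q -> (T xor S))
≡ ((~~Q | T) & (~Q xor ~R)) | (~R & (P xor Q) & T & ~Q & P) | (~Q -> (T xor S))   — eliminate ->
≡ ((~~Q | T) & ((~Q & ~~R) | (~~Q & ~R))) | (~R & (P xor Q) & T & ~Q & P) | (~Q -> (T xor S))   — expand xor
≡ ((~~Q | T) & ((~Q & ~~R) | (~~Q & ~R))) | (~R & ((P & ~Q) | (~P & Q)) & T & ~Q & P) | (~Q -> (T xor S))   — expand xor
≡ ((~~Q | T) & ((~Q & ~~R) | (~~Q & ~R))) | (~R & ((P & ~Q) | (~P & Q)) & T & ~Q & P) | ~~Q | (T xor S)   — eliminate ->
≡ ((~~Q | T) & ((~Q & ~~R) | (~~Q & ~R))) | (~R & ((P & ~Q) | (~P & Q)) & T & ~Q & P) | ~~Q | (T & ~S) | (~T & S)   — expand xor
≡ ((Q | T) & ((~Q & ~~R) | (~~Q & ~R))) | (~R & ((P & ~Q) | (~P & Q)) & T & ~Q & P) | ~~Q | (T & ~S) | (~T & S)   — double negation
≡ ((Q | T) & ((~Q & R) | (~~Q & ~R))) | (~R & ((P & ~Q) | (~P & Q)) & T & ~Q & P) | ~~Q | (T & ~S) | (~T & S)   — double negation
≡ ((Q | T) & ((~Q & R) | (Q & ~R))) | (~R & ((P & ~Q) | (~P & Q)) & T & ~Q & P) | ~~Q | (T & ~S) | (~T & S)   — double negation
≡ ((Q | T) & ((~Q & R) | (Q & ~R))) | (~R & ((P & ~Q) | (~P & Q)) & T & ~Q & P) | Q | (T & ~S) | (~T & S)   — double negation
≡ (Q & ~Q & R) | (Q & Q & ~R) | (T & ~Q & R) | (T & Q & ~R) | (~R & P & ~Q & T & ~Q & P) | (~R & ~P & Q & T & ~Q & P) | Q | (T & ~S) | (~T & S)   — distribute & over |
≡ (T & ~Q & R) | (~R & P & ~Q & T) | Q | (T & ~S) | (~T & S)   — simplify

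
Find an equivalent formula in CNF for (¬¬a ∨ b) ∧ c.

(¬¬a ∨ b) ∧ c
≡ (a ∨ b) ∧ c   (double negation)

(a ∨ b) ∧ c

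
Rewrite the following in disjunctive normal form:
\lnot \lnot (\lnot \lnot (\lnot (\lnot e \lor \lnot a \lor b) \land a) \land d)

e \land a \land \lnot b \land d

\lnot \lnot (\lnot \lnot (\lnot (\lnot e \lor \lnot a \lor b) \land a) \land d)
= \lnot \lnot (\lnot (\lnot e \lor \lnot a \lor b) \land a) \land d   — double negation
= \lnot (\lnot e \lor \lnot a \lor b) \land a \land d   — double negation
= \lnot \lnot e \land \lnot \lnot a \land \lnot b \land a \land d   — De Morgan
= e \land \lnot \lnot a \land \lnot b \land a \land d   — double negation
= e \land a \land \lnot b \land a \land d   — double negation
= e \land a \land \lnot b \land d   — simplify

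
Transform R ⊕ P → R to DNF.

R ⊕ P → R
≡ ¬(R ⊕ P) ∨ R   [eliminate →]
≡ ¬(R ∧ ¬P ∨ ¬R ∧ P) ∨ R   [expand ⊕]
≡ ¬(R ∧ ¬P) ∧ ¬(¬R ∧ P) ∨ R   [De Morgan]
≡ (¬R ∨ ¬¬P) ∧ ¬(¬R ∧ P) ∨ R   [De Morgan]
≡ (¬R ∨ P) ∧ ¬(¬R ∧ P) ∨ R   [double negation]
≡ (¬R ∨ P) ∧ (¬¬R ∨ ¬P) ∨ R   [De Morgan]
≡ (¬R ∨ P) ∧ (R ∨ ¬P) ∨ R   [double negation]
≡ ¬R ∧ R ∨ ¬R ∧ ¬P ∨ P ∧ R ∨ P ∧ ¬P ∨ R   [distribute ∧ over ∨]
≡ ¬R ∧ ¬P ∨ R   [simplify]

¬R ∧ ¬P ∨ R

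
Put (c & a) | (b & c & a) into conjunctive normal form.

c & a

(c & a) | (b & c & a)
⇔ (c | b) & (c | c) & (c | a) & (a | b) & (a | c) & (a | a)   — distribute | over &
⇔ c & a   — simplify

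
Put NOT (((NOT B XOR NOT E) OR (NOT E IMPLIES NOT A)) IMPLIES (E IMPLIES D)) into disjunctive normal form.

E AND NOT D

NOT (((NOT B XOR NOT E) OR (NOT E IMPLIES NOT A)) IMPLIES (E IMPLIES D))
≡ NOT (NOT ((NOT B XOR NOT E) OR (NOT E IMPLIES NOT A)) OR (E IMPLIES D))   [eliminate IMPLIES]
≡ NOT (NOT ((NOT B AND NOT NOT E) OR (NOT NOT B AND NOT E) OR (NOT E IMPLIES NOT A)) OR (E IMPLIES D))   [expand XOR]
≡ NOT (NOT ((NOT B AND NOT NOT E) OR (NOT NOT B AND NOT E) OR NOT NOT E OR NOT A) OR (E IMPLIES D))   [eliminate IMPLIES]
≡ NOT (NOT ((NOT B AND NOT NOT E) OR (NOT NOT B AND NOT E) OR NOT NOT E OR NOT A) OR NOT E OR D)   [eliminate IMPLIES]
≡ NOT NOT ((NOT B AND NOT NOT E) OR (NOT NOT B AND NOT E) OR NOT NOT E OR NOT A) AND NOT NOT E AND NOT D   [De Morgan]
≡ ((NOT B AND NOT NOT E) OR (NOT NOT B AND NOT E) OR NOT NOT E OR NOT A) AND NOT NOT E AND NOT D   [double negation]
≡ ((NOT B AND E) OR (NOT NOT B AND NOT E) OR NOT NOT E OR NOT A) AND NOT NOT E AND NOT D   [double negation]
≡ ((NOT B AND E) OR (B AND NOT E) OR NOT NOT E OR NOT A) AND NOT NOT E AND NOT D   [double negation]
≡ ((NOT B AND E) OR (B AND NOT E) OR E OR NOT A) AND NOT NOT E AND NOT D   [double negation]
≡ ((NOT B AND E) OR (B AND NOT E) OR E OR NOT A) AND E AND NOT D   [double negation]
≡ (NOT B AND E AND E AND NOT D) OR (B AND NOT E AND E AND NOT D) OR (E AND E AND NOT D) OR (NOT A AND E AND NOT D)   [distribute AND over OR]
≡ E AND NOT D   [simplify]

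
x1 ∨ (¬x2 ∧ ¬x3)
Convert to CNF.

x1 ∨ (¬x2 ∧ ¬x3)
= (x1 ∨ ¬x2) ∧ (x1 ∨ ¬x3)   — distribute ∨ over ∧

(x1 ∨ ¬x2) ∧ (x1 ∨ ¬x3)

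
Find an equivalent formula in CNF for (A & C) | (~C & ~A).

(A & C) | (~C & ~A)
= (A | ~C) & (A | ~A) & (C | ~C) & (C | ~A)   [distribute | over &]
= (A | ~C) & (C | ~A)   [simplify]

(A | ~C) & (C | ~A)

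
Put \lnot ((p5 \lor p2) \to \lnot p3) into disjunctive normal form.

(p5 \land p3) \lor (p2 \land p3)

\lnot ((p5 \lor p2) \to \lnot p3)
≡ \lnot (\lnot (p5 \lor p2) \lor \lnot p3)   — eliminate \to
≡ \lnot \lnot (p5 \lor p2) \land \lnot \lnot p3   — De Morgan
≡ (p5 \lor p2) \land \lnot \lnot p3   — double negation
≡ (p5 \lor p2) \land p3   — double negation
≡ (p5 \land p3) \lor (p2 \land p3)   — distribute \land over \lor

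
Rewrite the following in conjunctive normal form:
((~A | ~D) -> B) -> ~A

((~A | ~D) -> B) -> ~A
= ~((~A | ~D) -> B) | ~A   (eliminate ->)
= ~(~(~A | ~D) | B) | ~A   (eliminate ->)
= (~~(~A | ~D) & ~B) | ~A   (De Morgan)
= ((~A | ~D) & ~B) | ~A   (double negation)
= (~A | ~D | ~A) & (~B | ~A)   (distribute | over &)
= (~A | ~D) & (~B | ~A)   (simplify)

(~A | ~D) & (~B | ~A)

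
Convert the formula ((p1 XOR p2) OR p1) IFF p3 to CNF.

(NOT p2 OR p1 OR p3) AND (NOT p1 OR p3) AND (NOT p3 OR p1 OR p2)

((p1 XOR p2) OR p1) IFF p3
≡ (((p1 XOR p2) OR p1) IMPLIES p3) AND (p3 IMPLIES ((p1 XOR p2) OR p1))   [eliminate IFF]
≡ (NOT ((p1 XOR p2) OR p1) OR p3) AND (p3 IMPLIES ((p1 XOR p2) OR p1))   [eliminate IMPLIES]
≡ (NOT (((p1 OR p2) AND NOT (p1 AND p2)) OR p1) OR p3) AND (p3 IMPLIES ((p1 XOR p2) OR p1))   [expand XOR]
≡ (NOT (((p1 OR p2) AND NOT (p1 AND p2)) OR p1) OR p3) AND (NOT p3 OR (p1 XOR p2) OR p1)   [eliminate IMPLIES]
≡ (NOT (((p1 OR p2) AND NOT (p1 AND p2)) OR p1) OR p3) AND (NOT p3 OR ((p1 OR p2) AND NOT (p1 AND p2)) OR p1)   [expand XOR]
≡ ((NOT ((p1 OR p2) AND NOT (p1 AND p2)) AND NOT p1) OR p3) AND (NOT p3 OR ((p1 OR p2) AND NOT (p1 AND p2)) OR p1)   [De Morgan]
≡ (((NOT (p1 OR p2) OR NOT NOT (p1 AND p2)) AND NOT p1) OR p3) AND (NOT p3 OR ((p1 OR p2) AND NOT (p1 AND p2)) OR p1)   [De Morgan]
≡ ((((NOT p1 AND NOT p2) OR NOT NOT (p1 AND p2)) AND NOT p1) OR p3) AND (NOT p3 OR ((p1 OR p2) AND NOT (p1 AND p2)) OR p1)   [De Morgan]
≡ ((((NOT p1 AND NOT p2) OR (p1 AND p2)) AND NOT p1) OR p3) AND (NOT p3 OR ((p1 OR p2) AND NOT (p1 AND p2)) OR p1)   [double negation]
≡ ((((NOT p1 AND NOT p2) OR (p1 AND p2)) AND NOT p1) OR p3) AND (NOT p3 OR ((p1 OR p2) AND (NOT p1 OR NOT p2)) OR p1)   [De Morgan]
≡ (NOT p1 OR p1 OR p3) AND (NOT p1 OR p2 OR p3) AND (NOT p2 OR p1 OR p3) AND (NOT p2 OR p2 OR p3) AND (NOT p1 OR p3) AND (NOT p3 OR p1 OR p2 OR p1) AND (NOT p3 OR NOT p1 OR NOT p2 OR p1)   [distribute OR over AND]
≡ (NOT p2 OR p1 OR p3) AND (NOT p1 OR p3) AND (NOT p3 OR p1 OR p2)   [simplify]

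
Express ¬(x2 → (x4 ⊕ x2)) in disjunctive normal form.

x2 ∧ x4

¬(x2 → (x4 ⊕ x2))
⇔ ¬(¬x2 ∨ (x4 ⊕ x2))   — eliminate →
⇔ ¬(¬x2 ∨ (x4 ∧ ¬x2) ∨ (¬x4 ∧ x2))   — expand ⊕
⇔ ¬¬x2 ∧ ¬(x4 ∧ ¬x2) ∧ ¬(¬x4 ∧ x2)   — De Morgan
⇔ x2 ∧ ¬(x4 ∧ ¬x2) ∧ ¬(¬x4 ∧ x2)   — double negation
⇔ x2 ∧ (¬x4 ∨ ¬¬x2) ∧ ¬(¬x4 ∧ x2)   — De Morgan
⇔ x2 ∧ (¬x4 ∨ x2) ∧ ¬(¬x4 ∧ x2)   — double negation
⇔ x2 ∧ (¬x4 ∨ x2) ∧ (¬¬x4 ∨ ¬x2)   — De Morgan
⇔ x2 ∧ (¬x4 ∨ x2) ∧ (x4 ∨ ¬x2)   — double negation
⇔ (x2 ∧ ¬x4 ∧ x4) ∨ (x2 ∧ ¬x4 ∧ ¬x2) ∨ (x2 ∧ x2 ∧ x4) ∨ (x2 ∧ x2 ∧ ¬x2)   — distribute ∧ over ∨
⇔ x2 ∧ x4   — simplify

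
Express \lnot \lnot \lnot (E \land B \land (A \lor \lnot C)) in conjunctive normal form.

(\lnot E \lor \lnot B \lor \lnot A) \land (\lnot E \lor \lnot B \lor C)

\lnot \lnot \lnot (E \land B \land (A \lor \lnot C))
⇔ \lnot (E \land B \land (A \lor \lnot C))   [double negation]
⇔ \lnot E \lor \lnot B \lor \lnot (A \lor \lnot C)   [De Morgan]
⇔ \lnot E \lor \lnot B \lor (\lnot A \land \lnot \lnot C)   [De Morgan]
⇔ \lnot E \lor \lnot B \lor (\lnot A \land C)   [double negation]
⇔ (\lnot E \lor \lnot B \lor \lnot A) \land (\lnot E \lor \lnot B \lor C)   [distribute \lor over \land]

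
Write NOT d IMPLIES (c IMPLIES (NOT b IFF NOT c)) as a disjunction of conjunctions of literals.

d OR NOT c OR (b AND c)

NOT d IMPLIES (c IMPLIES (NOT b IFF NOT c))
= NOT NOT d OR (c IMPLIES (NOT b IFF NOT c))   (eliminate IMPLIES)
= NOT NOT d OR NOT c OR (NOT b IFF NOT c)   (eliminate IMPLIES)
= NOT NOT d OR NOT c OR ((NOT b IMPLIES NOT c) AND (NOT c IMPLIES NOT b))   (eliminate IFF)
= NOT NOT d OR NOT c OR ((NOT NOT b OR NOT c) AND (NOT c IMPLIES NOT b))   (eliminate IMPLIES)
= NOT NOT d OR NOT c OR ((NOT NOT b OR NOT c) AND (NOT NOT c OR NOT b))   (eliminate IMPLIES)
= d OR NOT c OR ((NOT NOT b OR NOT c) AND (NOT NOT c OR NOT b))   (double negation)
= d OR NOT c OR ((b OR NOT c) AND (NOT NOT c OR NOT b))   (double negation)
= d OR NOT c OR ((b OR NOT c) AND (c OR NOT b))   (double negation)
= d OR NOT c OR (b AND c) OR (b AND NOT b) OR (NOT c AND c) OR (NOT c AND NOT b)   (distribute AND over OR)
= d OR NOT c OR (b AND c)   (simplify)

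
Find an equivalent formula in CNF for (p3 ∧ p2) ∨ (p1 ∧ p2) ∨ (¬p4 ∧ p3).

(p3 ∧ p2) ∨ (p1 ∧ p2) ∨ (¬p4 ∧ p3)
≡ (p3 ∨ p1 ∨ ¬p4) ∧ (p3 ∨ p1 ∨ p3) ∧ (p3 ∨ p2 ∨ ¬p4) ∧ (p3 ∨ p2 ∨ p3) ∧ (p2 ∨ p1 ∨ ¬p4) ∧ (p2 ∨ p1 ∨ p3) ∧ (p2 ∨ p2 ∨ ¬p4) ∧ (p2 ∨ p2 ∨ p3)
≡ (p3 ∨ p1) ∧ (p3 ∨ p2) ∧ (p2 ∨ ¬p4)

(p3 ∨ p1) ∧ (p3 ∨ p2) ∧ (p2 ∨ ¬p4)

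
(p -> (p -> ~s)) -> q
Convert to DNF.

(p -> (p -> ~s)) -> q
= ~(p -> (p -> ~s)) | q   [eliminate ->]
= ~(~p | (p -> ~s)) | q   [eliminate ->]
= ~(~p | ~p | ~s) | q   [eliminate ->]
= (~~p & ~~p & ~~s) | q   [De Morgan]
= (p & ~~p & ~~s) | q   [double negation]
= (p & p & ~~s) | q   [double negation]
= (p & p & s) | q   [double negation]
= (p & s) | q   [simplify]

(p & s) | q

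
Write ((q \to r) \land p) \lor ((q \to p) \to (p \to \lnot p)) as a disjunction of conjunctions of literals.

((q \to r) \land p) \lor ((q \to p) \to (p \to \lnot p))
⇔ ((\lnot q \lor r) \land p) \lor ((q \to p) \to (p \to \lnot p))   (eliminate \to)
⇔ ((\lnot q \lor r) \land p) \lor \lnot (q \to p) \lor (p \to \lnot p)   (eliminate \to)
⇔ ((\lnot q \lor r) \land p) \lor \lnot (\lnot q \lor p) \lor (p \to \lnot p)   (eliminate \to)
⇔ ((\lnot q \lor r) \land p) \lor \lnot (\lnot q \lor p) \lor \lnot p \lor \lnot p   (eliminate \to)
⇔ ((\lnot q \lor r) \land p) \lor (\lnot \lnot q \land \lnot p) \lor \lnot p \lor \lnot p   (De Morgan)
⇔ ((\lnot q \lor r) \land p) \lor (q \land \lnot p) \lor \lnot p \lor \lnot p   (double negation)
⇔ (\lnot q \land p) \lor (r \land p) \lor (q \land \lnot p) \lor \lnot p \lor \lnot p   (distribute \land over \lor)
⇔ (\lnot q \land p) \lor (r \land p) \lor \lnot p   (simplify)

(\lnot q \land p) \lor (r \land p) \lor \lnot p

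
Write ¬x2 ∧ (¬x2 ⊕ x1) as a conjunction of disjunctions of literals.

¬x2 ∧ (¬x2 ⊕ x1)
≡ ¬x2 ∧ (¬x2 ∨ x1) ∧ ¬(¬x2 ∧ x1)   — expand ⊕
≡ ¬x2 ∧ (¬x2 ∨ x1) ∧ (¬¬x2 ∨ ¬x1)   — De Morgan
≡ ¬x2 ∧ (¬x2 ∨ x1) ∧ (x2 ∨ ¬x1)   — double negation
≡ ¬x2 ∧ (x2 ∨ ¬x1)   — simplify

¬x2 ∧ (x2 ∨ ¬x1)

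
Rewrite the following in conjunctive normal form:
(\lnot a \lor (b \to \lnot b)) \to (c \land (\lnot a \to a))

a \land (b \lor c)

(\lnot a \lor (b \to \lnot b)) \to (c \land (\lnot a \to a))
≡ \lnot (\lnot a \lor (b \to \lnot b)) \lor (c \land (\lnot a \to a))   [eliminate \to]
≡ \lnot (\lnot a \lor \lnot b \lor \lnot b) \lor (c \land (\lnot a \to a))   [eliminate \to]
≡ \lnot (\lnot a \lor \lnot b \lor \lnot b) \lor (c \land (\lnot \lnot a \lor a))   [eliminate \to]
≡ (\lnot \lnot a \land \lnot \lnot b \land \lnot \lnot b) \lor (c \land (\lnot \lnot a \lor a))   [De Morgan]
≡ (a \land \lnot \lnot b \land \lnot \lnot b) \lor (c \land (\lnot \lnot a \lor a))   [double negation]
≡ (a \land b \land \lnot \lnot b) \lor (c \land (\lnot \lnot a \lor a))   [double negation]
≡ (a \land b \land b) \lor (c \land (\lnot \lnot a \lor a))   [double negation]
≡ (a \land b \land b) \lor (c \land (a \lor a))   [double negation]
≡ (a \lor c) \land (a \lor a \lor a) \land (b \lor c) \land (b \lor a \lor a) \land (b \lor c) \land (b \lor a \lor a)   [distribute \lor over \land]
≡ a \land (b \lor c)   [simplify]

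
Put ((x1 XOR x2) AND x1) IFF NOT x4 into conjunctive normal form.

((x1 XOR x2) AND x1) IFF NOT x4
⇔ (((x1 XOR x2) AND x1) IMPLIES NOT x4) AND (NOT x4 IMPLIES ((x1 XOR x2) AND x1))   (eliminate IFF)
⇔ (NOT ((x1 XOR x2) AND x1) OR NOT x4) AND (NOT x4 IMPLIES ((x1 XOR x2) AND x1))   (eliminate IMPLIES)
⇔ (NOT ((x1 OR x2) AND NOT (x1 AND x2) AND x1) OR NOT x4) AND (NOT x4 IMPLIES ((x1 XOR x2) AND x1))   (expand XOR)
⇔ (NOT ((x1 OR x2) AND NOT (x1 AND x2) AND x1) OR NOT x4) AND (NOT NOT x4 OR ((x1 XOR x2) AND x1))   (eliminate IMPLIES)
⇔ (NOT ((x1 OR x2) AND NOT (x1 AND x2) AND x1) OR NOT x4) AND (NOT NOT x4 OR ((x1 OR x2) AND NOT (x1 AND x2) AND x1))   (expand XOR)
⇔ (NOT (x1 OR x2) OR NOT NOT (x1 AND x2) OR NOT x1 OR NOT x4) AND (NOT NOT x4 OR ((x1 OR x2) AND NOT (x1 AND x2) AND x1))   (De Morgan)
⇔ ((NOT x1 AND NOT x2) OR NOT NOT (x1 AND x2) OR NOT x1 OR NOT x4) AND (NOT NOT x4 OR ((x1 OR x2) AND NOT (x1 AND x2) AND x1))   (De Morgan)
⇔ ((NOT x1 AND NOT x2) OR (x1 AND x2) OR NOT x1 OR NOT x4) AND (NOT NOT x4 OR ((x1 OR x2) AND NOT (x1 AND x2) AND x1))   (double negation)
⇔ ((NOT x1 AND NOT x2) OR (x1 AND x2) OR NOT x1 OR NOT x4) AND (x4 OR ((x1 OR x2) AND NOT (x1 AND x2) AND x1))   (double negation)
⇔ ((NOT x1 AND NOT x2) OR (x1 AND x2) OR NOT x1 OR NOT x4) AND (x4 OR ((x1 OR x2) AND (NOT x1 OR NOT x2) AND x1))   (De Morgan)
⇔ (NOT x1 OR x1 OR NOT x1 OR NOT x4) AND (NOT x1 OR x2 OR NOT x1 OR NOT x4) AND (NOT x2 OR x1 OR NOT x1 OR NOT x4) AND (NOT x2 OR x2 OR NOT x1 OR NOT x4) AND (x4 OR x1 OR x2) AND (x4 OR NOT x1 OR NOT x2) AND (x4 OR x1)   (distribute OR over AND)
⇔ (NOT x1 OR x2 OR NOT x4) AND (x4 OR NOT x1 OR NOT x2) AND (x4 OR x1)   (simplify)

(NOT x1 OR x2 OR NOT x4) AND (x4 OR NOT x1 OR NOT x2) AND (x4 OR x1)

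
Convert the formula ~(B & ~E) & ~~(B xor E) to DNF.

~B & E

~(B & ~E) & ~~(B xor E)
⇔ ~(B & ~E) & ~~((B & ~E) | (~B & E))
⇔ (~B | ~~E) & ~~((B & ~E) | (~B & E))
⇔ (~B | E) & ~~((B & ~E) | (~B & E))
⇔ (~B | E) & ((B & ~E) | (~B & E))
⇔ (~B & B & ~E) | (~B & ~B & E) | (E & B & ~E) | (E & ~B & E)
⇔ ~B & E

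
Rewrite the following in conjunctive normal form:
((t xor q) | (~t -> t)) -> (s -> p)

((t xor q) | (~t -> t)) -> (s -> p)
≡ ~((t xor q) | (~t -> t)) | (s -> p)   (eliminate ->)
≡ ~(((t | q) & ~(t & q)) | (~t -> t)) | (s -> p)   (expand xor)
≡ ~(((t | q) & ~(t & q)) | ~~t | t) | (s -> p)   (eliminate ->)
≡ ~(((t | q) & ~(t & q)) | ~~t | t) | ~s | p   (eliminate ->)
≡ (~((t | q) & ~(t & q)) & ~~~t & ~t) | ~s | p   (De Morgan)
≡ ((~(t | q) | ~~(t & q)) & ~~~t & ~t) | ~s | p   (De Morgan)
≡ (((~t & ~q) | ~~(t & q)) & ~~~t & ~t) | ~s | p   (De Morgan)
≡ (((~t & ~q) | (t & q)) & ~~~t & ~t) | ~s | p   (double negation)
≡ (((~t & ~q) | (t & q)) & ~t & ~t) | ~s | p   (double negation)
≡ (~t | t | ~s | p) & (~t | q | ~s | p) & (~q | t | ~s | p) & (~q | q | ~s | p) & (~t | ~s | p) & (~t | ~s | p)   (distribute | over &)
≡ (~q | t | ~s | p) & (~t | ~s | p)   (simplify)

(~q | t | ~s | p) & (~t | ~s | p)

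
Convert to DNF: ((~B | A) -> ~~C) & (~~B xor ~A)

((~B | A) -> ~~C) & (~~B xor ~A)
≡ (~(~B | A) | ~~C) & (~~B xor ~A)
≡ (~(~B | A) | ~~C) & ((~~B & ~~A) | (~~~B & ~A))
≡ ((~~B & ~A) | ~~C) & ((~~B & ~~A) | (~~~B & ~A))
≡ ((B & ~A) | ~~C) & ((~~B & ~~A) | (~~~B & ~A))
≡ ((B & ~A) | C) & ((~~B & ~~A) | (~~~B & ~A))
≡ ((B & ~A) | C) & ((B & ~~A) | (~~~B & ~A))
≡ ((B & ~A) | C) & ((B & A) | (~~~B & ~A))
≡ ((B & ~A) | C) & ((B & A) | (~B & ~A))
≡ (B & ~A & B & A) | (B & ~A & ~B & ~A) | (C & B & A) | (C & ~B & ~A)
≡ (C & B & A) | (C & ~B & ~A)

(C & B & A) | (C & ~B & ~A)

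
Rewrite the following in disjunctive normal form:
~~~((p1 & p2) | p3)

~~~((p1 & p2) | p3)
⇔ ~((p1 & p2) | p3)
⇔ ~(p1 & p2) & ~p3
⇔ (~p1 | ~p2) & ~p3
⇔ (~p1 & ~p3) | (~p2 & ~p3)

(~p1 & ~p3) | (~p2 & ~p3)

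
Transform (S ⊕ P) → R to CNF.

(¬S ∨ P ∨ R) ∧ (¬P ∨ S ∨ R)

(S ⊕ P) → R
= ¬(S ⊕ P) ∨ R   [eliminate →]
= ¬((S ∨ P) ∧ ¬(S ∧ P)) ∨ R   [expand ⊕]
= ¬(S ∨ P) ∨ ¬¬(S ∧ P) ∨ R   [De Morgan]
= (¬S ∧ ¬P) ∨ ¬¬(S ∧ P) ∨ R   [De Morgan]
= (¬S ∧ ¬P) ∨ (S ∧ P) ∨ R   [double negation]
= (¬S ∨ S ∨ R) ∧ (¬S ∨ P ∨ R) ∧ (¬P ∨ S ∨ R) ∧ (¬P ∨ P ∨ R)   [distribute ∨ over ∧]
= (¬S ∨ P ∨ R) ∧ (¬P ∨ S ∨ R)   [simplify]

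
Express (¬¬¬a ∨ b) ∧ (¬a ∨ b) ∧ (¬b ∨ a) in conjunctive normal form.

(¬¬¬a ∨ b) ∧ (¬a ∨ b) ∧ (¬b ∨ a)
= (¬a ∨ b) ∧ (¬a ∨ b) ∧ (¬b ∨ a)   [double negation]
= (¬a ∨ b) ∧ (¬b ∨ a)   [simplify]

(¬a ∨ b) ∧ (¬b ∨ a)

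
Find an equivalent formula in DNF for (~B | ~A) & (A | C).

(~B | ~A) & (A | C)
= (~B & A) | (~B & C) | (~A & A) | (~A & C)   [distribute & over |]
= (~B & A) | (~B & C) | (~A & C)   [simplify]

(~B & A) | (~B & C) | (~A & C)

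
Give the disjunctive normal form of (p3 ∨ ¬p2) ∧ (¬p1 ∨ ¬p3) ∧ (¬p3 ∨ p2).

(p3 ∨ ¬p2) ∧ (¬p1 ∨ ¬p3) ∧ (¬p3 ∨ p2)
≡ p3 ∧ ¬p1 ∧ ¬p3 ∨ p3 ∧ ¬p1 ∧ p2 ∨ p3 ∧ ¬p3 ∧ ¬p3 ∨ p3 ∧ ¬p3 ∧ p2 ∨ ¬p2 ∧ ¬p1 ∧ ¬p3 ∨ ¬p2 ∧ ¬p1 ∧ p2 ∨ ¬p2 ∧ ¬p3 ∧ ¬p3 ∨ ¬p2 ∧ ¬p3 ∧ p2   [distribute ∧ over ∨]
≡ p3 ∧ ¬p1 ∧ p2 ∨ ¬p2 ∧ ¬p3   [simplify]

p3 ∧ ¬p1 ∧ p2 ∨ ¬p2 ∧ ¬p3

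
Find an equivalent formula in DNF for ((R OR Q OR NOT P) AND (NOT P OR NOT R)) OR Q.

((R OR Q OR NOT P) AND (NOT P OR NOT R)) OR Q
= (R AND NOT P) OR (R AND NOT R) OR (Q AND NOT P) OR (Q AND NOT R) OR (NOT P AND NOT P) OR (NOT P AND NOT R) OR Q   — distribute AND over OR
= NOT P OR Q   — simplify

NOT P OR Q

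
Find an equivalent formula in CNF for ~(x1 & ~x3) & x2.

(~x1 | x3) & x2

~(x1 & ~x3) & x2
= (~x1 | ~~x3) & x2   (De Morgan)
= (~x1 | x3) & x2   (double negation)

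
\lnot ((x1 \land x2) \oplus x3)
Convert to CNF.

\lnot ((x1 \land x2) \oplus x3)
⇔ \lnot (((x1 \land x2) \lor x3) \land \lnot (x1 \land x2 \land x3))   — expand \oplus
⇔ \lnot ((x1 \land x2) \lor x3) \lor \lnot \lnot (x1 \land x2 \land x3)   — De Morgan
⇔ (\lnot (x1 \land x2) \land \lnot x3) \lor \lnot \lnot (x1 \land x2 \land x3)   — De Morgan
⇔ ((\lnot x1 \lor \lnot x2) \land \lnot x3) \lor \lnot \lnot (x1 \land x2 \land x3)   — De Morgan
⇔ ((\lnot x1 \lor \lnot x2) \land \lnot x3) \lor (x1 \land x2 \land x3)   — double negation
⇔ (\lnot x1 \lor \lnot x2 \lor x1) \land (\lnot x1 \lor \lnot x2 \lor x2) \land (\lnot x1 \lor \lnot x2 \lor x3) \land (\lnot x3 \lor x1) \land (\lnot x3 \lor x2) \land (\lnot x3 \lor x3)   — distribute \lor over \land
⇔ (\lnot x1 \lor \lnot x2 \lor x3) \land (\lnot x3 \lor x1) \land (\lnot x3 \lor x2)   — simplify

(\lnot x1 \lor \lnot x2 \lor x3) \land (\lnot x3 \lor x1) \land (\lnot x3 \lor x2)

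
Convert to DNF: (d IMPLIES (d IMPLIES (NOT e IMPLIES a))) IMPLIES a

(d AND NOT e AND NOT a) OR a

(d IMPLIES (d IMPLIES (NOT e IMPLIES a))) IMPLIES a
⇔ NOT (d IMPLIES (d IMPLIES (NOT e IMPLIES a))) OR a
⇔ NOT (NOT d OR (d IMPLIES (NOT e IMPLIES a))) OR a
⇔ NOT (NOT d OR NOT d OR (NOT e IMPLIES a)) OR a
⇔ NOT (NOT d OR NOT d OR NOT NOT e OR a) OR a
⇔ (NOT NOT d AND NOT NOT d AND NOT NOT NOT e AND NOT a) OR a
⇔ (d AND NOT NOT d AND NOT NOT NOT e AND NOT a) OR a
⇔ (d AND d AND NOT NOT NOT e AND NOT a) OR a
⇔ (d AND d AND NOT e AND NOT a) OR a
⇔ (d AND NOT e AND NOT a) OR a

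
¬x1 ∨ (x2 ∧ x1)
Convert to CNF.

¬x1 ∨ x2

¬x1 ∨ (x2 ∧ x1)
≡ (¬x1 ∨ x2) ∧ (¬x1 ∨ x1)   [distribute ∨ over ∧]
≡ ¬x1 ∨ x2   [simplify]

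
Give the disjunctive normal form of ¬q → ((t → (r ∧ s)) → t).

¬q → ((t → (r ∧ s)) → t)
= ¬¬q ∨ ((t → (r ∧ s)) → t)   [eliminate →]
= ¬¬q ∨ ¬(t → (r ∧ s)) ∨ t   [eliminate →]
= ¬¬q ∨ ¬(¬t ∨ (r ∧ s)) ∨ t   [eliminate →]
= q ∨ ¬(¬t ∨ (r ∧ s)) ∨ t   [double negation]
= q ∨ (¬¬t ∧ ¬(r ∧ s)) ∨ t   [De Morgan]
= q ∨ (t ∧ ¬(r ∧ s)) ∨ t   [double negation]
= q ∨ (t ∧ (¬r ∨ ¬s)) ∨ t   [De Morgan]
= q ∨ (t ∧ ¬r) ∨ (t ∧ ¬s) ∨ t   [distribute ∧ over ∨]
= q ∨ t   [simplify]

q ∨ t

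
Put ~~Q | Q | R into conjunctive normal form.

~~Q | Q | R
⇔ Q | Q | R   (double negation)
⇔ Q | R   (simplify)

Q | R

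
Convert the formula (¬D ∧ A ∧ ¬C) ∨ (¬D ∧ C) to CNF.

(¬D ∧ A ∧ ¬C) ∨ (¬D ∧ C)
≡ (¬D ∨ ¬D) ∧ (¬D ∨ C) ∧ (A ∨ ¬D) ∧ (A ∨ C) ∧ (¬C ∨ ¬D) ∧ (¬C ∨ C)   [distribute ∨ over ∧]
≡ ¬D ∧ (A ∨ C)   [simplify]

¬D ∧ (A ∨ C)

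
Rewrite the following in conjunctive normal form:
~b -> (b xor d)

b | d

~b -> (b xor d)
≡ ~~b | (b xor d)   [eliminate ->]
≡ ~~b | ((b | d) & ~(b & d))   [expand xor]
≡ b | ((b | d) & ~(b & d))   [double negation]
≡ b | ((b | d) & (~b | ~d))   [De Morgan]
≡ (b | b | d) & (b | ~b | ~d)   [distribute | over &]
≡ b | d   [simplify]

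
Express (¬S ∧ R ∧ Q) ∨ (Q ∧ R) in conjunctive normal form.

R ∧ Q

(¬S ∧ R ∧ Q) ∨ (Q ∧ R)
= (¬S ∨ Q) ∧ (¬S ∨ R) ∧ (R ∨ Q) ∧ (R ∨ R) ∧ (Q ∨ Q) ∧ (Q ∨ R)   (distribute ∨ over ∧)
= R ∧ Q   (simplify)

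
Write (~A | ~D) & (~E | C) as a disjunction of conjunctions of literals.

(~A | ~D) & (~E | C)
≡ (~A & ~E) | (~A & C) | (~D & ~E) | (~D & C)   [distribute & over |]

(~A & ~E) | (~A & C) | (~D & ~E) | (~D & C)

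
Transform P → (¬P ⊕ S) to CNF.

P → (¬P ⊕ S)
≡ ¬P ∨ (¬P ⊕ S)   — eliminate →
≡ ¬P ∨ ((¬P ∨ S) ∧ ¬(¬P ∧ S))   — expand ⊕
≡ ¬P ∨ ((¬P ∨ S) ∧ (¬¬P ∨ ¬S))   — De Morgan
≡ ¬P ∨ ((¬P ∨ S) ∧ (P ∨ ¬S))   — double negation
≡ (¬P ∨ ¬P ∨ S) ∧ (¬P ∨ P ∨ ¬S)   — distribute ∨ over ∧
≡ ¬P ∨ S   — simplify

¬P ∨ S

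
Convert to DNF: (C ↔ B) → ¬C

(C ∧ ¬B) ∨ ¬C

(C ↔ B) → ¬C
≡ ¬(C ↔ B) ∨ ¬C   [eliminate →]
≡ ¬((C → B) ∧ (B → C)) ∨ ¬C   [eliminate ↔]
≡ ¬((¬C ∨ B) ∧ (B → C)) ∨ ¬C   [eliminate →]
≡ ¬((¬C ∨ B) ∧ (¬B ∨ C)) ∨ ¬C   [eliminate →]
≡ ¬(¬C ∨ B) ∨ ¬(¬B ∨ C) ∨ ¬C   [De Morgan]
≡ (¬¬C ∧ ¬B) ∨ ¬(¬B ∨ C) ∨ ¬C   [De Morgan]
≡ (C ∧ ¬B) ∨ ¬(¬B ∨ C) ∨ ¬C   [double negation]
≡ (C ∧ ¬B) ∨ (¬¬B ∧ ¬C) ∨ ¬C   [De Morgan]
≡ (C ∧ ¬B) ∨ (B ∧ ¬C) ∨ ¬C   [double negation]
≡ (C ∧ ¬B) ∨ ¬C   [simplify]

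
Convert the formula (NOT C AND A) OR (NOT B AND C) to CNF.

(NOT C AND A) OR (NOT B AND C)
≡ (NOT C OR NOT B) AND (NOT C OR C) AND (A OR NOT B) AND (A OR C)   [distribute OR over AND]
≡ (NOT C OR NOT B) AND (A OR NOT B) AND (A OR C)   [simplify]

(NOT C OR NOT B) AND (A OR NOT B) AND (A OR C)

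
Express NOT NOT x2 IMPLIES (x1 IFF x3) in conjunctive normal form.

(NOT x2 OR NOT x1 OR x3) AND (NOT x2 OR NOT x3 OR x1)

NOT NOT x2 IMPLIES (x1 IFF x3)
≡ NOT NOT NOT x2 OR (x1 IFF x3)   [eliminate IMPLIES]
≡ NOT NOT NOT x2 OR ((x1 IMPLIES x3) AND (x3 IMPLIES x1))   [eliminate IFF]
≡ NOT NOT NOT x2 OR ((NOT x1 OR x3) AND (x3 IMPLIES x1))   [eliminate IMPLIES]
≡ NOT NOT NOT x2 OR ((NOT x1 OR x3) AND (NOT x3 OR x1))   [eliminate IMPLIES]
≡ NOT x2 OR ((NOT x1 OR x3) AND (NOT x3 OR x1))   [double negation]
≡ (NOT x2 OR NOT x1 OR x3) AND (NOT x2 OR NOT x3 OR x1)   [distribute OR over AND]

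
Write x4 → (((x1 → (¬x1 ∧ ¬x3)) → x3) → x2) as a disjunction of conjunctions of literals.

x4 → (((x1 → (¬x1 ∧ ¬x3)) → x3) → x2)
≡ ¬x4 ∨ (((x1 → (¬x1 ∧ ¬x3)) → x3) → x2)
≡ ¬x4 ∨ ¬((x1 → (¬x1 ∧ ¬x3)) → x3) ∨ x2
≡ ¬x4 ∨ ¬(¬(x1 → (¬x1 ∧ ¬x3)) ∨ x3) ∨ x2
≡ ¬x4 ∨ ¬(¬(¬x1 ∨ (¬x1 ∧ ¬x3)) ∨ x3) ∨ x2
≡ ¬x4 ∨ (¬¬(¬x1 ∨ (¬x1 ∧ ¬x3)) ∧ ¬x3) ∨ x2
≡ ¬x4 ∨ ((¬x1 ∨ (¬x1 ∧ ¬x3)) ∧ ¬x3) ∨ x2
≡ ¬x4 ∨ (¬x1 ∧ ¬x3) ∨ (¬x1 ∧ ¬x3 ∧ ¬x3) ∨ x2
≡ ¬x4 ∨ (¬x1 ∧ ¬x3) ∨ x2

¬x4 ∨ (¬x1 ∧ ¬x3) ∨ x2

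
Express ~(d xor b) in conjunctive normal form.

~(d xor b)
≡ ~((d | b) & ~(d & b))   — expand xor
≡ ~(d | b) | ~~(d & b)   — De Morgan
≡ (~d & ~b) | ~~(d & b)   — De Morgan
≡ (~d & ~b) | (d & b)   — double negation
≡ (~d | d) & (~d | b) & (~b | d) & (~b | b)   — distribute | over &
≡ (~d | b) & (~b | d)   — simplify

(~d | b) & (~b | d)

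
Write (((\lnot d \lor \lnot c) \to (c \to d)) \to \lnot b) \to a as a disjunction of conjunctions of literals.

(((\lnot d \lor \lnot c) \to (c \to d)) \to \lnot b) \to a
≡ \lnot (((\lnot d \lor \lnot c) \to (c \to d)) \to \lnot b) \lor a
≡ \lnot (\lnot ((\lnot d \lor \lnot c) \to (c \to d)) \lor \lnot b) \lor a
≡ \lnot (\lnot (\lnot (\lnot d \lor \lnot c) \lor (c \to d)) \lor \lnot b) \lor a
≡ \lnot (\lnot (\lnot (\lnot d \lor \lnot c) \lor \lnot c \lor d) \lor \lnot b) \lor a
≡ (\lnot \lnot (\lnot (\lnot d \lor \lnot c) \lor \lnot c \lor d) \land \lnot \lnot b) \lor a
≡ ((\lnot (\lnot d \lor \lnot c) \lor \lnot c \lor d) \land \lnot \lnot b) \lor a
≡ (((\lnot \lnot d \land \lnot \lnot c) \lor \lnot c \lor d) \land \lnot \lnot b) \lor a
≡ (((d \land \lnot \lnot c) \lor \lnot c \lor d) \land \lnot \lnot b) \lor a
≡ (((d \land c) \lor \lnot c \lor d) \land \lnot \lnot b) \lor a
≡ (((d \land c) \lor \lnot c \lor d) \land b) \lor a
≡ (d \land c \land b) \lor (\lnot c \land b) \lor (d \land b) \lor a
≡ (\lnot c \land b) \lor (d \land b) \lor a

(\lnot c \land b) \lor (d \land b) \lor a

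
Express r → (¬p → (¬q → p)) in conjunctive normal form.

¬r ∨ p ∨ q

r → (¬p → (¬q → p))
≡ ¬r ∨ (¬p → (¬q → p))   [eliminate →]
≡ ¬r ∨ ¬¬p ∨ (¬q → p)   [eliminate →]
≡ ¬r ∨ ¬¬p ∨ ¬¬q ∨ p   [eliminate →]
≡ ¬r ∨ p ∨ ¬¬q ∨ p   [double negation]
≡ ¬r ∨ p ∨ q ∨ p   [double negation]
≡ ¬r ∨ p ∨ q   [simplify]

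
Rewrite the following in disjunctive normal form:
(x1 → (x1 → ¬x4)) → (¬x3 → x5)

(x1 → (x1 → ¬x4)) → (¬x3 → x5)
⇔ ¬(x1 → (x1 → ¬x4)) ∨ (¬x3 → x5)   [eliminate →]
⇔ ¬(¬x1 ∨ (x1 → ¬x4)) ∨ (¬x3 → x5)   [eliminate →]
⇔ ¬(¬x1 ∨ ¬x1 ∨ ¬x4) ∨ (¬x3 → x5)   [eliminate →]
⇔ ¬(¬x1 ∨ ¬x1 ∨ ¬x4) ∨ ¬¬x3 ∨ x5   [eliminate →]
⇔ (¬¬x1 ∧ ¬¬x1 ∧ ¬¬x4) ∨ ¬¬x3 ∨ x5   [De Morgan]
⇔ (x1 ∧ ¬¬x1 ∧ ¬¬x4) ∨ ¬¬x3 ∨ x5   [double negation]
⇔ (x1 ∧ x1 ∧ ¬¬x4) ∨ ¬¬x3 ∨ x5   [double negation]
⇔ (x1 ∧ x1 ∧ x4) ∨ ¬¬x3 ∨ x5   [double negation]
⇔ (x1 ∧ x1 ∧ x4) ∨ x3 ∨ x5   [double negation]
⇔ (x1 ∧ x4) ∨ x3 ∨ x5   [simplify]

(x1 ∧ x4) ∨ x3 ∨ x5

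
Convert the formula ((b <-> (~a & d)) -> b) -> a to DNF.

(~b & ~d) | a

((b <-> (~a & d)) -> b) -> a
≡ ~((b <-> (~a & d)) -> b) | a   — eliminate ->
≡ ~(~(b <-> (~a & d)) | b) | a   — eliminate ->
≡ ~(~((b -> (~a & d)) & ((~a & d) -> b)) | b) | a   — eliminate <->
≡ ~(~((~b | (~a & d)) & ((~a & d) -> b)) | b) | a   — eliminate ->
≡ ~(~((~b | (~a & d)) & (~(~a & d) | b)) | b) | a   — eliminate ->
≡ (~~((~b | (~a & d)) & (~(~a & d) | b)) & ~b) | a   — De Morgan
≡ ((~b | (~a & d)) & (~(~a & d) | b) & ~b) | a   — double negation
≡ ((~b | (~a & d)) & (~~a | ~d | b) & ~b) | a   — De Morgan
≡ ((~b | (~a & d)) & (a | ~d | b) & ~b) | a   — double negation
≡ (~b & a & ~b) | (~b & ~d & ~b) | (~b & b & ~b) | (~a & d & a & ~b) | (~a & d & ~d & ~b) | (~a & d & b & ~b) | a   — distribute & over |
≡ (~b & ~d) | a   — simplify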